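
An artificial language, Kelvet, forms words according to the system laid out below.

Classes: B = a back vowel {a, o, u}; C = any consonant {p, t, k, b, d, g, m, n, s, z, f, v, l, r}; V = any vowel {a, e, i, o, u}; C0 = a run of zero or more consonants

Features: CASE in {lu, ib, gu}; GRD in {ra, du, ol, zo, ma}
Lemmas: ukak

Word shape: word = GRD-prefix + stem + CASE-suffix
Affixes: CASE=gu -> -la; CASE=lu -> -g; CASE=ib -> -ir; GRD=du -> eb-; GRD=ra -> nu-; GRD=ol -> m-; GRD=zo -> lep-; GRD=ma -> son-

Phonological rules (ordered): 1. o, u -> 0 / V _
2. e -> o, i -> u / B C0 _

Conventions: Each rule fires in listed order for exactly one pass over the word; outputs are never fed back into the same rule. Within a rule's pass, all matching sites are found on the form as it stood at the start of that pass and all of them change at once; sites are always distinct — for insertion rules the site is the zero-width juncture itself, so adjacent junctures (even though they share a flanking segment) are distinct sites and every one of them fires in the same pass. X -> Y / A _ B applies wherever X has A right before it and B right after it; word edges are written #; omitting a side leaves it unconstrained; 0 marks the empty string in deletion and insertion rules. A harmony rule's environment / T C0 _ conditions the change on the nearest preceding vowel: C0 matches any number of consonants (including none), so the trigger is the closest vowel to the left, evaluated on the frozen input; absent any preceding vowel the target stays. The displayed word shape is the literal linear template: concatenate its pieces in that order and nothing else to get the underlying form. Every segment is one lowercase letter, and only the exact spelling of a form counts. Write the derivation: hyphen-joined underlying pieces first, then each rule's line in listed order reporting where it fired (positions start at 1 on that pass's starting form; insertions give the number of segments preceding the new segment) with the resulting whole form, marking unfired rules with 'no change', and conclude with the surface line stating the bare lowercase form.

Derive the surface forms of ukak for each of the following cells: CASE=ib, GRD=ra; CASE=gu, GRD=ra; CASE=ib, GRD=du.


cell CASE=ib, GRD=ra:
underlying: nu-ukak-ir
1. o, u -> 0 / V _: fires at position(s) 3: nukakir
2. e -> o, i -> u / B C0 _: fires at position(s) 6: nukakur
surface: nukakur

cell CASE=gu, GRD=ra:
underlying: nu-ukak-la
1. o, u -> 0 / V _: fires at position(s) 3: nukakla
2. e -> o, i -> u / B C0 _: no change
surface: nukakla

cell CASE=ib, GRD=du:
underlying: eb-ukak-ir
1. o, u -> 0 / V _: no change
2. e -> o, i -> u / B C0 _: fires at position(s) 7: ebukakur
surface: ebukakur


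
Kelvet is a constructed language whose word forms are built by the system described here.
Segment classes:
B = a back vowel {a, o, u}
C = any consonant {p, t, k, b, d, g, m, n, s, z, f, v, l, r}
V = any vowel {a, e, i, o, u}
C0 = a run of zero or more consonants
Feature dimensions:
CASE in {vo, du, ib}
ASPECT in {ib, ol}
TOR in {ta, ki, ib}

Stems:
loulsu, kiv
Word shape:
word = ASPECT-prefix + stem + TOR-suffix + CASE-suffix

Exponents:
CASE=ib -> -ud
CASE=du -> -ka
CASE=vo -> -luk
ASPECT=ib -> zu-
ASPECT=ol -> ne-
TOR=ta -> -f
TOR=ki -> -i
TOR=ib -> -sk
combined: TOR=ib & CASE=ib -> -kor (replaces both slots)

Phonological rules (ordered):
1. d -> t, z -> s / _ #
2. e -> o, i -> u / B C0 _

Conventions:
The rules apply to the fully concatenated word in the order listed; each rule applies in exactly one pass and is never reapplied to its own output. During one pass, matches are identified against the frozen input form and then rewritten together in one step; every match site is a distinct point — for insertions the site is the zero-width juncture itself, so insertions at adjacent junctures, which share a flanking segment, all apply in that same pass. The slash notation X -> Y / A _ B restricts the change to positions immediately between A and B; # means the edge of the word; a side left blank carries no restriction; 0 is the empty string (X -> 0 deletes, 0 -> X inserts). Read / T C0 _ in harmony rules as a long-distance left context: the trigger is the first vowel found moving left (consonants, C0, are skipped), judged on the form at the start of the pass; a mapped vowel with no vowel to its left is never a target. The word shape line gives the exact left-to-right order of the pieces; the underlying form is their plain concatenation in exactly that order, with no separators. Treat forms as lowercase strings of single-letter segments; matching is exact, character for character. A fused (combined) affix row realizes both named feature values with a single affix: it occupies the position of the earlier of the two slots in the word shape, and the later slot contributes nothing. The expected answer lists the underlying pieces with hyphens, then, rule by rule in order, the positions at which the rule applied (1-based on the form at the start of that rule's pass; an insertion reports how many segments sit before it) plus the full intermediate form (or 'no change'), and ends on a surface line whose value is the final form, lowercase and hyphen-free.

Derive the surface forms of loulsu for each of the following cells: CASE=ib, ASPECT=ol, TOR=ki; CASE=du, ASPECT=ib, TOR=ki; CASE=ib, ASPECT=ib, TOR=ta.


cell CASE=ib, ASPECT=ol, TOR=ki:
underlying: ne-loulsu-i-ud
1. d -> t, z -> s / _ #: fires at position(s) 11: neloulsuiut
2. e -> o, i -> u / B C0 _: fires at position(s) 9: neloulsuuut
surface: neloulsuuut

cell CASE=du, ASPECT=ib, TOR=ki:
underlying: zu-loulsu-i-ka
1. d -> t, z -> s / _ #: no change
2. e -> o, i -> u / B C0 _: fires at position(s) 9: zuloulsuuka
surface: zuloulsuuka

cell CASE=ib, ASPECT=ib, TOR=ta:
underlying: zu-loulsu-f-ud
1. d -> t, z -> s / _ #: fires at position(s) 11: zuloulsufut
2. e -> o, i -> u / B C0 _: no change
surface: zuloulsufut


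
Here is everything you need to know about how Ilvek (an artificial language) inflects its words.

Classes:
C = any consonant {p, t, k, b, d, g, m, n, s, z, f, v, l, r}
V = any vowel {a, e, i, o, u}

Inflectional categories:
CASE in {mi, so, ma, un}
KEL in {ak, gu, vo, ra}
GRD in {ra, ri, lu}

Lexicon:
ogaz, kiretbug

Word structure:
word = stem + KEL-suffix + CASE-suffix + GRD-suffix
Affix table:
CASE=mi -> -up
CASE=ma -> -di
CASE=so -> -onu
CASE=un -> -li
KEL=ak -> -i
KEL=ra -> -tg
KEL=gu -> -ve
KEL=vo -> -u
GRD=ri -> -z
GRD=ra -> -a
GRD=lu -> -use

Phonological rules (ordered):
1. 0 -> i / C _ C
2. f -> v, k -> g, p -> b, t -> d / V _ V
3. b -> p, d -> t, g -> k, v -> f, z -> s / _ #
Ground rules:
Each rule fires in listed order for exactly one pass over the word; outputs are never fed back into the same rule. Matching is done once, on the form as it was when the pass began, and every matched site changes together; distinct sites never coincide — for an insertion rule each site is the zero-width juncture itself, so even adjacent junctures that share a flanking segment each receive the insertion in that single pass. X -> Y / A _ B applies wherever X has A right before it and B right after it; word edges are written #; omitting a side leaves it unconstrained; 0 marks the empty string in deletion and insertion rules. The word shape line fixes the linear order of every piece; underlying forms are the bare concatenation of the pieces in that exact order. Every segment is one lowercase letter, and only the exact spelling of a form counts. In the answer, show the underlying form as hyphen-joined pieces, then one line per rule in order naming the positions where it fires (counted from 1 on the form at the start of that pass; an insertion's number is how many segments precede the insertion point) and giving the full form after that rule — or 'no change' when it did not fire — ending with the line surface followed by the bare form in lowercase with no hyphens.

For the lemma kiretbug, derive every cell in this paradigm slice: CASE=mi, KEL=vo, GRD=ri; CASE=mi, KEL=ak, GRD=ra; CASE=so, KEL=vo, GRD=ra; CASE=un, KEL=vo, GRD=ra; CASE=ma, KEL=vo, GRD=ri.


cell CASE=mi, KEL=vo, GRD=ri:
underlying: kiretbug-u-up-z
1. 0 -> i / C _ C: inserts after position(s) 5, 11: kiretibuguupiz
2. f -> v, k -> g, p -> b, t -> d / V _ V: fires at position(s) 5, 12: kiredibuguubiz
3. b -> p, d -> t, g -> k, v -> f, z -> s / _ #: fires at position(s) 14: kiredibuguubis
surface: kiredibuguubis

cell CASE=mi, KEL=ak, GRD=ra:
underlying: kiretbug-i-up-a
1. 0 -> i / C _ C: inserts after position(s) 5: kiretibugiupa
2. f -> v, k -> g, p -> b, t -> d / V _ V: fires at position(s) 5, 12: kiredibugiuba
3. b -> p, d -> t, g -> k, v -> f, z -> s / _ #: no change
surface: kiredibugiuba

cell CASE=so, KEL=vo, GRD=ra:
underlying: kiretbug-u-onu-a
1. 0 -> i / C _ C: inserts after position(s) 5: kiretibuguonua
2. f -> v, k -> g, p -> b, t -> d / V _ V: fires at position(s) 5: kiredibuguonua
3. b -> p, d -> t, g -> k, v -> f, z -> s / _ #: no change
surface: kiredibuguonua

cell CASE=un, KEL=vo, GRD=ra:
underlying: kiretbug-u-li-a
1. 0 -> i / C _ C: inserts after position(s) 5: kiretibugulia
2. f -> v, k -> g, p -> b, t -> d / V _ V: fires at position(s) 5: kiredibugulia
3. b -> p, d -> t, g -> k, v -> f, z -> s / _ #: no change
surface: kiredibugulia

cell CASE=ma, KEL=vo, GRD=ri:
underlying: kiretbug-u-di-z
1. 0 -> i / C _ C: inserts after position(s) 5: kiretibugudiz
2. f -> v, k -> g, p -> b, t -> d / V _ V: fires at position(s) 5: kiredibugudiz
3. b -> p, d -> t, g -> k, v -> f, z -> s / _ #: fires at position(s) 13: kiredibugudis
surface: kiredibugudis


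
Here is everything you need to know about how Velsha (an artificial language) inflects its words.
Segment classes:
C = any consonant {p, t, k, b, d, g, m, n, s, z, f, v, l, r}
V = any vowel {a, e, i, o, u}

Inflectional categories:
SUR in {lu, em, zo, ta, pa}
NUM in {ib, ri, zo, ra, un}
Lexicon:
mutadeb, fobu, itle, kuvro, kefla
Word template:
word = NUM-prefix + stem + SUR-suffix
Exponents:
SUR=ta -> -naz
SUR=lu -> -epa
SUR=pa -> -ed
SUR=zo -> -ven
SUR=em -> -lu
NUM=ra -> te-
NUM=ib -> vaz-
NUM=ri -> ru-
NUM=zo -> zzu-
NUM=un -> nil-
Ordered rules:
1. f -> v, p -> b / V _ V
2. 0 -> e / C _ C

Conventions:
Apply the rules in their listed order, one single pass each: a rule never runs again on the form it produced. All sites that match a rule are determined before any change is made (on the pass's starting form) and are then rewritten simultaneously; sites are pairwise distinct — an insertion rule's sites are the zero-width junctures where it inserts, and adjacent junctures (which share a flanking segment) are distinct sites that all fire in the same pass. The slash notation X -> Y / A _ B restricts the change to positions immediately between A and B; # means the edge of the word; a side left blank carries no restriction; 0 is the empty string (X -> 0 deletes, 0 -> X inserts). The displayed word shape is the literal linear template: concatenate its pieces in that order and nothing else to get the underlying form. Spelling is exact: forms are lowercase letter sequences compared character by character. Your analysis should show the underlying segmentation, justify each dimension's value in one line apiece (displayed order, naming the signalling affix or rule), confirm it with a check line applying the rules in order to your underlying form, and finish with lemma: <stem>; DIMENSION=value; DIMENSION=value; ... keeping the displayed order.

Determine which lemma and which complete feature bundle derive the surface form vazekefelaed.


underlying: vaz-kefla-ed
SUR=pa - signalled by the affix -ed
NUM=ib - signalled by the affix vaz-
check: vazkeflaed -> vazkeflaed -> vazekefelaed
lemma: kefla; SUR=pa; NUM=ib


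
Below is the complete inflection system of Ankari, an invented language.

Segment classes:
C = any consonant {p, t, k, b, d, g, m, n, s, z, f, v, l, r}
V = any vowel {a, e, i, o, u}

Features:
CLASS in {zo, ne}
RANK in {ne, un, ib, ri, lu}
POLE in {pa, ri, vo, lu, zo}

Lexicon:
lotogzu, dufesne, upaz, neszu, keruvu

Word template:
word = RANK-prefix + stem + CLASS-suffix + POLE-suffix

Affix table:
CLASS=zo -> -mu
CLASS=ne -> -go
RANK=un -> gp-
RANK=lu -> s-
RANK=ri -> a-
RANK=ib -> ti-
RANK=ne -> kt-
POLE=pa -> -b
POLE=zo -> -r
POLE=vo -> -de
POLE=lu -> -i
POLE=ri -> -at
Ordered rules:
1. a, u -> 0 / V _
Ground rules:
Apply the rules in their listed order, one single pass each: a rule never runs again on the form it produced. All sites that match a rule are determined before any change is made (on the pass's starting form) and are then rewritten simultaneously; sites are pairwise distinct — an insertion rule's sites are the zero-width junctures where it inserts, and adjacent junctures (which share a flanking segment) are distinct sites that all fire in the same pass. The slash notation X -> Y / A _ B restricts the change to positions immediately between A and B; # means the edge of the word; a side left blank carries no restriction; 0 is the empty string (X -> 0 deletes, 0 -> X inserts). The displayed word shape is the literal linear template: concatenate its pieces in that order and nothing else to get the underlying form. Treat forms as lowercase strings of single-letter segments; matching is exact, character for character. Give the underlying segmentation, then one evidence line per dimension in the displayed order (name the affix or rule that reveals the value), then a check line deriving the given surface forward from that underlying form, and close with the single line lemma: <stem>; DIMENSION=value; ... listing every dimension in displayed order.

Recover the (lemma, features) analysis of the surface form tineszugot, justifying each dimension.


underlying: ti-neszu-go-at
CLASS=ne - signalled by the affix -go
RANK=ib - signalled by the affix ti-
POLE=ri - signalled by the affix -at
check: tineszugoat -> tineszugot
lemma: neszu; CLASS=ne; RANK=ib; POLE=ri


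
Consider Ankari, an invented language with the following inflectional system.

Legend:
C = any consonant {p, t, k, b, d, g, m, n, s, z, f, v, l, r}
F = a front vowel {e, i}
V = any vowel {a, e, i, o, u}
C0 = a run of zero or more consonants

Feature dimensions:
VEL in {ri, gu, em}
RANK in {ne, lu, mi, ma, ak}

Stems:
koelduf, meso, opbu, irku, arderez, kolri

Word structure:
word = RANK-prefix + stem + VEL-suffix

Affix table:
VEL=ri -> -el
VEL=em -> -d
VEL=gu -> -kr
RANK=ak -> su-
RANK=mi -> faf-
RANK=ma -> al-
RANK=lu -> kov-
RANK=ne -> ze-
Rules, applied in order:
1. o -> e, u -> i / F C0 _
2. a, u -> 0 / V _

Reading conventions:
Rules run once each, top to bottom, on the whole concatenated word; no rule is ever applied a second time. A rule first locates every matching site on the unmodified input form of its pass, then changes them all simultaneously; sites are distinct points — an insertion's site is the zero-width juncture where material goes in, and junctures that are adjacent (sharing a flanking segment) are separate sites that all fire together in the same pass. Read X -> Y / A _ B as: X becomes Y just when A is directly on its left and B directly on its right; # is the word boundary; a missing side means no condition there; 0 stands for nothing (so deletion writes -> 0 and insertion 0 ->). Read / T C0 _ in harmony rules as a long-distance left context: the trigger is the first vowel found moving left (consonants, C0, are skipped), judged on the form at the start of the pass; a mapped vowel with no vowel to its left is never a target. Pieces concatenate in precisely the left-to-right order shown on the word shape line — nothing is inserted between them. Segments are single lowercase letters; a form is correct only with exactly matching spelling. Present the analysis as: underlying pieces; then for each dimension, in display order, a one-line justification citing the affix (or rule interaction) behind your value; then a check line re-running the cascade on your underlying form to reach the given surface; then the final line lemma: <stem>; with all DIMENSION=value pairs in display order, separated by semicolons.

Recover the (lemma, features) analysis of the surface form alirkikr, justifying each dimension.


underlying: al-irku-kr
VEL=gu - signalled by the affix -kr
RANK=ma - signalled by the affix al-
check: alirkukr -> alirkikr -> alirkikr
lemma: irku; VEL=gu; RANK=ma


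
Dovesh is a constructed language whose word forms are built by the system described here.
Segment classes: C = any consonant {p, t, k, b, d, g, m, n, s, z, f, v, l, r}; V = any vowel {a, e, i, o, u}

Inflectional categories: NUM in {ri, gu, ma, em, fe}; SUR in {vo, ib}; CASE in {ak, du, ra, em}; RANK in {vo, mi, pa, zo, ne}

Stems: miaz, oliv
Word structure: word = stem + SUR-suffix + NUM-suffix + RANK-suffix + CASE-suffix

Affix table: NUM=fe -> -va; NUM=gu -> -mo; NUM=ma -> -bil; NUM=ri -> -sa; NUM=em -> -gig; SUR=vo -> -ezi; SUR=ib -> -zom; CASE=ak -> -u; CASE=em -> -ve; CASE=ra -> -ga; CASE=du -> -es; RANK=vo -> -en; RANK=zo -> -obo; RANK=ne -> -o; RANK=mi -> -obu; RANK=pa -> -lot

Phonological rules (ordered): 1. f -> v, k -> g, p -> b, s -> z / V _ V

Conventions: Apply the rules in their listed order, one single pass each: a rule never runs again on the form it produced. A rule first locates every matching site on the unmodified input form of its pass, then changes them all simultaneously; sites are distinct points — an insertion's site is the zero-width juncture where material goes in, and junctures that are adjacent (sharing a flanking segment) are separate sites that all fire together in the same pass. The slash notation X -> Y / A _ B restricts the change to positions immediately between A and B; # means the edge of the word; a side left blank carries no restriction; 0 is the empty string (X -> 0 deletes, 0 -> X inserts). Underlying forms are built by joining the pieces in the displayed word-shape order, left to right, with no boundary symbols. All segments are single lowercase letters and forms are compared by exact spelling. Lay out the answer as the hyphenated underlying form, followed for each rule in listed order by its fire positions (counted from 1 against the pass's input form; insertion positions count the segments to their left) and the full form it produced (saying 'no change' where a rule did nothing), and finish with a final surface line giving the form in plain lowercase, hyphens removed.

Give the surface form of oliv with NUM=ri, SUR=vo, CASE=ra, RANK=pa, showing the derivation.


underlying: oliv-ezi-sa-lot-ga
1. f -> v, k -> g, p -> b, s -> z / V _ V: fires at position(s) 8: olivezizalotga
surface: olivezizalotga


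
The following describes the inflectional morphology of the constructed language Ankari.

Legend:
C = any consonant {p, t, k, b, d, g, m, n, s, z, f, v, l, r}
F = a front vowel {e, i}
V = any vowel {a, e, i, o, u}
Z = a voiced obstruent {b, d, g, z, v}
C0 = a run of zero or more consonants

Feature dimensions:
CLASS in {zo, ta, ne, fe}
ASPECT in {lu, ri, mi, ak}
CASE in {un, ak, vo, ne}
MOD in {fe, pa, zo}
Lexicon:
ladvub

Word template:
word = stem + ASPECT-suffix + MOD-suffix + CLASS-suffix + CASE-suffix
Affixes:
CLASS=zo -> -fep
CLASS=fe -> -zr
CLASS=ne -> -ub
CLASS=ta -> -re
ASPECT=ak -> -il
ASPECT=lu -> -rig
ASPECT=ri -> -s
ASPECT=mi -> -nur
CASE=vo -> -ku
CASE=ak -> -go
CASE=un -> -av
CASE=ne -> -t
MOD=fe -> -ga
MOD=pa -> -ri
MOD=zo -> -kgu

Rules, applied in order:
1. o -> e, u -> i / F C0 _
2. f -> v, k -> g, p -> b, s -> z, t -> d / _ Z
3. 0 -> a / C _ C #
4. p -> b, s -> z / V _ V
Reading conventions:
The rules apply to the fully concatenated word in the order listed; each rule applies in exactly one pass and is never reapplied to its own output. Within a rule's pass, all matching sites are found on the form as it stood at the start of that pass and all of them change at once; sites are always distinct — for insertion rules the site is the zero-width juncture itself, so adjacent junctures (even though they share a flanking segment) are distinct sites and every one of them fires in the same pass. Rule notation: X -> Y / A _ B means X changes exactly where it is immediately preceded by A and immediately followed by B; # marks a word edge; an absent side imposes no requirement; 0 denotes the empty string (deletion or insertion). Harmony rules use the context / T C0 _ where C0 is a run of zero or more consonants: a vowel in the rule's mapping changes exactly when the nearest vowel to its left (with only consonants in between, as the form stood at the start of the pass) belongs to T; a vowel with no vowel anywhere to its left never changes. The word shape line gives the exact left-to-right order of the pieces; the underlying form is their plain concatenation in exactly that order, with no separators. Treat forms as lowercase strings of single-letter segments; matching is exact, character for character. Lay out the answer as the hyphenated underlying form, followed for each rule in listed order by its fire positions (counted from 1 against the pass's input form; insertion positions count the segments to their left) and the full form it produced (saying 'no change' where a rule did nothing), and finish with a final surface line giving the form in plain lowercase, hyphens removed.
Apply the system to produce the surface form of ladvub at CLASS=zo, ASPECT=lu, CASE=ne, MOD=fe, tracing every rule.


underlying: ladvub-rig-ga-fep-t
1. o -> e, u -> i / F C0 _: no change
2. f -> v, k -> g, p -> b, s -> z, t -> d / _ Z: no change
3. 0 -> a / C _ C #: inserts after position(s) 14: ladvubriggafepat
4. p -> b, s -> z / V _ V: fires at position(s) 14: ladvubriggafebat
surface: ladvubriggafebat


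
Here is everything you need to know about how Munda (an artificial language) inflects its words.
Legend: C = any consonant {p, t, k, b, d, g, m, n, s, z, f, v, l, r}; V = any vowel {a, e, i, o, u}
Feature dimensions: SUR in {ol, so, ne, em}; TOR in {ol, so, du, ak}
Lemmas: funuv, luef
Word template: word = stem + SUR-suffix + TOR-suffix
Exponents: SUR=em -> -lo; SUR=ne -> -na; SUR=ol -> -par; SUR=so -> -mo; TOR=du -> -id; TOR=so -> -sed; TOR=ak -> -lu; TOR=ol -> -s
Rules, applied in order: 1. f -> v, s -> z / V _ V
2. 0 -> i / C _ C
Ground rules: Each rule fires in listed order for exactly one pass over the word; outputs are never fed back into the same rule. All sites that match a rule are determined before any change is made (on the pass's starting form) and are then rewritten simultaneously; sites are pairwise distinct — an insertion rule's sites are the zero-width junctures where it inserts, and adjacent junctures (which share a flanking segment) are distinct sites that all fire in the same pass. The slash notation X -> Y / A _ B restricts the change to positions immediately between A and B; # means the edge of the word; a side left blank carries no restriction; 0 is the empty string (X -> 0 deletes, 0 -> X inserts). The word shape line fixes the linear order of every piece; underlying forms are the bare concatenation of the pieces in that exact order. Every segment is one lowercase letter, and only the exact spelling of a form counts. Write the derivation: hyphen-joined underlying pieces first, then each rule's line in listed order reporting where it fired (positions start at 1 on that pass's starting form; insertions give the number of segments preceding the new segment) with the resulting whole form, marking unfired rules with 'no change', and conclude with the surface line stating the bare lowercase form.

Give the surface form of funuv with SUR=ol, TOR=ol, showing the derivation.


underlying: funuv-par-s
1. f -> v, s -> z / V _ V: no change
2. 0 -> i / C _ C: inserts after position(s) 5, 8: funuviparis
surface: funuviparis


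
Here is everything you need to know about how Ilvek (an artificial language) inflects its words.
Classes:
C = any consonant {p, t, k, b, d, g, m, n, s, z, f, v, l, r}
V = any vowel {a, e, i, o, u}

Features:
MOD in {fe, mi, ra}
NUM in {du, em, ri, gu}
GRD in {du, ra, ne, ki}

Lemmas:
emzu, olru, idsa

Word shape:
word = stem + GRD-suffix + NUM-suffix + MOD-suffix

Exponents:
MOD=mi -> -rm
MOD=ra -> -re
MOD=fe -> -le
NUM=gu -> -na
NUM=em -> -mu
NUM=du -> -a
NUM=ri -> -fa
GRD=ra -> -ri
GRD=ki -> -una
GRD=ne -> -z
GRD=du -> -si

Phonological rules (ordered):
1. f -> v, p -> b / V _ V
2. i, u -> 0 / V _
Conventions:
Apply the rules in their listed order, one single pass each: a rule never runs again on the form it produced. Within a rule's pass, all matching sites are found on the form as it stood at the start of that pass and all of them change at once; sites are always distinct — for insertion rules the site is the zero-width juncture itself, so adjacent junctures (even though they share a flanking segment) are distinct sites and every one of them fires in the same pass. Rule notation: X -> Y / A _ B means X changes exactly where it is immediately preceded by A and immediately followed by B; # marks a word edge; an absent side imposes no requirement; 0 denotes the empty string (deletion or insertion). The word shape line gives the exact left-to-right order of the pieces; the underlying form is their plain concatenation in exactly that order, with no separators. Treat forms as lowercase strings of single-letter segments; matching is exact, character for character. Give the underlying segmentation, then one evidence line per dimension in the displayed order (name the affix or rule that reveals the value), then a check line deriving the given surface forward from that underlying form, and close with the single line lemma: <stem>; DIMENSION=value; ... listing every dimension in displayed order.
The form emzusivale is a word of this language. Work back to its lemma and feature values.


underlying: emzu-si-fa-le
MOD=fe - signalled by the affix -le
NUM=ri - signalled by the affix -fa
GRD=du - signalled by the affix -si
check: emzusifale -> emzusivale -> emzusivale
lemma: emzu; MOD=fe; NUM=ri; GRD=du


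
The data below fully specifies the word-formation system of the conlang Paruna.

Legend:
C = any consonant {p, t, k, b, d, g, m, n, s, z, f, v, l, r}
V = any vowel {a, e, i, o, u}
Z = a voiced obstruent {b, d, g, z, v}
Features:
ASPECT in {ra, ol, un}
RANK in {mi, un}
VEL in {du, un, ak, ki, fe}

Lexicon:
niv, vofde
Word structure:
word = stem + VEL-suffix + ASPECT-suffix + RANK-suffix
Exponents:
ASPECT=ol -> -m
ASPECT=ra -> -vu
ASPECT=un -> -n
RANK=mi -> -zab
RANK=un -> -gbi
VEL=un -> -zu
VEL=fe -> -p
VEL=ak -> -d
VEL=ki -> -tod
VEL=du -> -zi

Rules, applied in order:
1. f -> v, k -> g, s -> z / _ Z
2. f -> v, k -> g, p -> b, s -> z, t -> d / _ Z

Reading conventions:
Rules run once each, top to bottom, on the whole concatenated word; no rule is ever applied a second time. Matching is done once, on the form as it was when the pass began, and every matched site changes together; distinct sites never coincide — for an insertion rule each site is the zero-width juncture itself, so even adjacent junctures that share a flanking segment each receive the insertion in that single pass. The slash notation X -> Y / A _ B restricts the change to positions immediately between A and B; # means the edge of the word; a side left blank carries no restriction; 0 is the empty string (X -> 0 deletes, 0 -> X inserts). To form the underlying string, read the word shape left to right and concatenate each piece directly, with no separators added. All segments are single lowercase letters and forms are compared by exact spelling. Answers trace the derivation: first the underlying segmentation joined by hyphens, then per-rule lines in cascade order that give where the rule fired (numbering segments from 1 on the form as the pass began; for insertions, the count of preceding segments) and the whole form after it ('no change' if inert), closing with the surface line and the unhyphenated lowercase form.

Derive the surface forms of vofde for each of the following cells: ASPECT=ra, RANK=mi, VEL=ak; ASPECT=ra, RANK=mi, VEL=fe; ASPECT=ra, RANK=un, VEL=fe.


cell ASPECT=ra, RANK=mi, VEL=ak:
underlying: vofde-d-vu-zab
1. f -> v, k -> g, s -> z / _ Z: fires at position(s) 3: vovdedvuzab
2. f -> v, k -> g, p -> b, s -> z, t -> d / _ Z: no change
surface: vovdedvuzab

cell ASPECT=ra, RANK=mi, VEL=fe:
underlying: vofde-p-vu-zab
1. f -> v, k -> g, s -> z / _ Z: fires at position(s) 3: vovdepvuzab
2. f -> v, k -> g, p -> b, s -> z, t -> d / _ Z: fires at position(s) 6: vovdebvuzab
surface: vovdebvuzab

cell ASPECT=ra, RANK=un, VEL=fe:
underlying: vofde-p-vu-gbi
1. f -> v, k -> g, s -> z / _ Z: fires at position(s) 3: vovdepvugbi
2. f -> v, k -> g, p -> b, s -> z, t -> d / _ Z: fires at position(s) 6: vovdebvugbi
surface: vovdebvugbi


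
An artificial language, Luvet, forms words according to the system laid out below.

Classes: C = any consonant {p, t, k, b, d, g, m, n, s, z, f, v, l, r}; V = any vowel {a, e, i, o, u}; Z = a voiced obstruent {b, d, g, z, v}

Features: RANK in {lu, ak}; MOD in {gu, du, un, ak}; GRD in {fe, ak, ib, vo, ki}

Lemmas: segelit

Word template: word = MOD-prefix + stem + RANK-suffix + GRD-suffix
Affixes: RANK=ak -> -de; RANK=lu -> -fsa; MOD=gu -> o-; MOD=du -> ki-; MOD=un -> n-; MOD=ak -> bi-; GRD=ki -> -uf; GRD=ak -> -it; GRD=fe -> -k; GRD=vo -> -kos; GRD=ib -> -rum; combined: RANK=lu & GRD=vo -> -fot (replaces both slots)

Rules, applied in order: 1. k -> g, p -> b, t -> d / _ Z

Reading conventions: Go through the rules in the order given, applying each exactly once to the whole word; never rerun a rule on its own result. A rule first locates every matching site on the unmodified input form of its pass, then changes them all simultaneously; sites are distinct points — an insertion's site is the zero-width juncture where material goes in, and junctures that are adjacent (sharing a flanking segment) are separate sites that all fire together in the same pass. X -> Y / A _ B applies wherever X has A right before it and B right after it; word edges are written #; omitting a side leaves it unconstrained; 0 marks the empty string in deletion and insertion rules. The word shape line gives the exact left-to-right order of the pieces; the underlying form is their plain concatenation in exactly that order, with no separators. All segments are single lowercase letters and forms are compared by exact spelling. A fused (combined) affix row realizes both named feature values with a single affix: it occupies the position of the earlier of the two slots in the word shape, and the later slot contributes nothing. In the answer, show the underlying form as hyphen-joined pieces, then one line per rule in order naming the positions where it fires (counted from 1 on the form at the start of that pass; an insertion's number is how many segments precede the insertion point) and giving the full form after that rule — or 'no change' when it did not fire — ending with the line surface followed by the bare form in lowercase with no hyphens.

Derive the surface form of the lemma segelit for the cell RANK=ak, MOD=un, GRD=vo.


underlying: n-segelit-de-kos
1. k -> g, p -> b, t -> d / _ Z: fires at position(s) 8: nsegeliddekos
surface: nsegeliddekos


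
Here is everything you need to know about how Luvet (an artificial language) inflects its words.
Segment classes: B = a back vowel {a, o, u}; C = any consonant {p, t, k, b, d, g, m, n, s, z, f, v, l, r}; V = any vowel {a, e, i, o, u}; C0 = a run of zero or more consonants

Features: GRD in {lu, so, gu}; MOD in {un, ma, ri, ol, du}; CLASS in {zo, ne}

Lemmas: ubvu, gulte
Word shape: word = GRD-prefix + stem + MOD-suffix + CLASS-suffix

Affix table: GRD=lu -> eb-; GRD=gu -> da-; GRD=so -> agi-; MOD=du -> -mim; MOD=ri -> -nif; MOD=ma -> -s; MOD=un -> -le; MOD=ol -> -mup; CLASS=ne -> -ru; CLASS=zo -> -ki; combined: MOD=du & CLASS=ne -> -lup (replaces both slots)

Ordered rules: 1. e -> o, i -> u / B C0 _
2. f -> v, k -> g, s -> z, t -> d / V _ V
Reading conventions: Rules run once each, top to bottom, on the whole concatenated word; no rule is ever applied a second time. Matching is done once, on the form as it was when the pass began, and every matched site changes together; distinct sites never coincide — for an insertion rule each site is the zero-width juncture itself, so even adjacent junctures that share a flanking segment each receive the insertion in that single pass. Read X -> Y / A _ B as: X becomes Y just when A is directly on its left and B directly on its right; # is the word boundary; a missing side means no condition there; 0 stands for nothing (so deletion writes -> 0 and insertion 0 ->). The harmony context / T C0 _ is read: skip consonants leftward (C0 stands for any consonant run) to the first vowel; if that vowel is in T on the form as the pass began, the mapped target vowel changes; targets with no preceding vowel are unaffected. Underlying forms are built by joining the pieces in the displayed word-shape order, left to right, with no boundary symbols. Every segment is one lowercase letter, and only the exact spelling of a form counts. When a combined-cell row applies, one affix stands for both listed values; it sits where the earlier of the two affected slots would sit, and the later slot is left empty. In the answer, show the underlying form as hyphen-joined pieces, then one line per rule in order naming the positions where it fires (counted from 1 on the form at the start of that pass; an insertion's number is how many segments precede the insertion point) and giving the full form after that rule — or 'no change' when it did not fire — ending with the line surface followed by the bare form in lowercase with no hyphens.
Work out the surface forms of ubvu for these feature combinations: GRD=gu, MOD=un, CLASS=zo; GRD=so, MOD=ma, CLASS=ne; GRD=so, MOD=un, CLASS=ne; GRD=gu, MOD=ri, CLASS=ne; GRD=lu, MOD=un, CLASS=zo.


cell GRD=gu, MOD=un, CLASS=zo:
underlying: da-ubvu-le-ki
1. e -> o, i -> u / B C0 _: fires at position(s) 8: daubvuloki
2. f -> v, k -> g, s -> z, t -> d / V _ V: fires at position(s) 9: daubvulogi
surface: daubvulogi

cell GRD=so, MOD=ma, CLASS=ne:
underlying: agi-ubvu-s-ru
1. e -> o, i -> u / B C0 _: fires at position(s) 3: aguubvusru
2. f -> v, k -> g, s -> z, t -> d / V _ V: no change
surface: aguubvusru

cell GRD=so, MOD=un, CLASS=ne:
underlying: agi-ubvu-le-ru
1. e -> o, i -> u / B C0 _: fires at position(s) 3, 9: aguubvuloru
2. f -> v, k -> g, s -> z, t -> d / V _ V: no change
surface: aguubvuloru

cell GRD=gu, MOD=ri, CLASS=ne:
underlying: da-ubvu-nif-ru
1. e -> o, i -> u / B C0 _: fires at position(s) 8: daubvunufru
2. f -> v, k -> g, s -> z, t -> d / V _ V: no change
surface: daubvunufru

cell GRD=lu, MOD=un, CLASS=zo:
underlying: eb-ubvu-le-ki
1. e -> o, i -> u / B C0 _: fires at position(s) 8: ebubvuloki
2. f -> v, k -> g, s -> z, t -> d / V _ V: fires at position(s) 9: ebubvulogi
surface: ebubvulogi


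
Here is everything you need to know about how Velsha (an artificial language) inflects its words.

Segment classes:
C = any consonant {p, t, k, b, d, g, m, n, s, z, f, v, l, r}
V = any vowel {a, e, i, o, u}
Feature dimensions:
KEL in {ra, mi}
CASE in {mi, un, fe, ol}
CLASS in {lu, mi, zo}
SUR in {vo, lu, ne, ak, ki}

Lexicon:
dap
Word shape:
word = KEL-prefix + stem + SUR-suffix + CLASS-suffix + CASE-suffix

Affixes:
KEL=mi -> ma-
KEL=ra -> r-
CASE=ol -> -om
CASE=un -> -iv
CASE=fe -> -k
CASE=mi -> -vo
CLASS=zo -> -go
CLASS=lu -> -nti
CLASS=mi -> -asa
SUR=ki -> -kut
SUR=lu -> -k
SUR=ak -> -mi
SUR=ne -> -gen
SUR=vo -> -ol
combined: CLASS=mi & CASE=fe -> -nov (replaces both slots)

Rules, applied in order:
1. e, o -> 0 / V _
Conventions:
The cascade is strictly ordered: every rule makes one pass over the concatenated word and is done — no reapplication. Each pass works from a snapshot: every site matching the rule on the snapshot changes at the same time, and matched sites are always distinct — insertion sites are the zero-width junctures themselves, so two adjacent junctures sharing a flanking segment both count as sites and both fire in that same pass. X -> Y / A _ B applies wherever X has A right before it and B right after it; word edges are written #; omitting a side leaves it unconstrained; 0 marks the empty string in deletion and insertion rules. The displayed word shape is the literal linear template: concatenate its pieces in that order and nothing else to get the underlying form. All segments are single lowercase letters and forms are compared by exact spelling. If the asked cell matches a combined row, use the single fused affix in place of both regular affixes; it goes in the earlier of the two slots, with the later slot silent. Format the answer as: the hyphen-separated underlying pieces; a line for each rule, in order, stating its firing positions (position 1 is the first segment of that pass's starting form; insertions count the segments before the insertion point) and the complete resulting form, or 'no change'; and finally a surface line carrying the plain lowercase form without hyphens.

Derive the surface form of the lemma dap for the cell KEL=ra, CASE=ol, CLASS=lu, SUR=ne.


underlying: r-dap-gen-nti-om
1. e, o -> 0 / V _: fires at position(s) 11: rdapgenntim
surface: rdapgenntim


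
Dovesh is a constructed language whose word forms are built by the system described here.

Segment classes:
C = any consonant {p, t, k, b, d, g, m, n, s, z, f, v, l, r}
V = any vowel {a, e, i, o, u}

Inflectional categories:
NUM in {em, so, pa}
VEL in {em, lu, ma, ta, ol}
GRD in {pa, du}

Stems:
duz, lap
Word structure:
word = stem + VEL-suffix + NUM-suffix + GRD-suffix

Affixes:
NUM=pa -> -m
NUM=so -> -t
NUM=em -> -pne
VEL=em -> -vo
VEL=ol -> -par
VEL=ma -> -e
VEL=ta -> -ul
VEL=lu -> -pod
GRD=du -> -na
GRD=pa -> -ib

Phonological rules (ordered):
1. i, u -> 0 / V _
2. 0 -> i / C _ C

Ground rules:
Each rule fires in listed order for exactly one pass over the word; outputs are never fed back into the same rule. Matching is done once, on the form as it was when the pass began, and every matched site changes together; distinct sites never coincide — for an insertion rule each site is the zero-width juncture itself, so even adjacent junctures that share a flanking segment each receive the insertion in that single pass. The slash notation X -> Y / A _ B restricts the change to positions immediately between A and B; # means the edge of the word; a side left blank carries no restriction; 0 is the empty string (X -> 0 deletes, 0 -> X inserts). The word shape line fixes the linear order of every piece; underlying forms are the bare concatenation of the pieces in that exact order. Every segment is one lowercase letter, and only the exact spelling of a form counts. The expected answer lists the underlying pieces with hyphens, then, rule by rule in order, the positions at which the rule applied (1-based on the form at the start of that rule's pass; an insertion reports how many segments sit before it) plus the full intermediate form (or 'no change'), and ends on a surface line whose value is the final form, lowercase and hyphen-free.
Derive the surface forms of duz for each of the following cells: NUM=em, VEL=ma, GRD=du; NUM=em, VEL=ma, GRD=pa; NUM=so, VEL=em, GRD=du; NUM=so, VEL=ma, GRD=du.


cell NUM=em, VEL=ma, GRD=du:
underlying: duz-e-pne-na
1. i, u -> 0 / V _: no change
2. 0 -> i / C _ C: inserts after position(s) 5: duzepinena
surface: duzepinena

cell NUM=em, VEL=ma, GRD=pa:
underlying: duz-e-pne-ib
1. i, u -> 0 / V _: fires at position(s) 8: duzepneb
2. 0 -> i / C _ C: inserts after position(s) 5: duzepineb
surface: duzepineb

cell NUM=so, VEL=em, GRD=du:
underlying: duz-vo-t-na
1. i, u -> 0 / V _: no change
2. 0 -> i / C _ C: inserts after position(s) 3, 6: duzivotina
surface: duzivotina

cell NUM=so, VEL=ma, GRD=du:
underlying: duz-e-t-na
1. i, u -> 0 / V _: no change
2. 0 -> i / C _ C: inserts after position(s) 5: duzetina
surface: duzetina


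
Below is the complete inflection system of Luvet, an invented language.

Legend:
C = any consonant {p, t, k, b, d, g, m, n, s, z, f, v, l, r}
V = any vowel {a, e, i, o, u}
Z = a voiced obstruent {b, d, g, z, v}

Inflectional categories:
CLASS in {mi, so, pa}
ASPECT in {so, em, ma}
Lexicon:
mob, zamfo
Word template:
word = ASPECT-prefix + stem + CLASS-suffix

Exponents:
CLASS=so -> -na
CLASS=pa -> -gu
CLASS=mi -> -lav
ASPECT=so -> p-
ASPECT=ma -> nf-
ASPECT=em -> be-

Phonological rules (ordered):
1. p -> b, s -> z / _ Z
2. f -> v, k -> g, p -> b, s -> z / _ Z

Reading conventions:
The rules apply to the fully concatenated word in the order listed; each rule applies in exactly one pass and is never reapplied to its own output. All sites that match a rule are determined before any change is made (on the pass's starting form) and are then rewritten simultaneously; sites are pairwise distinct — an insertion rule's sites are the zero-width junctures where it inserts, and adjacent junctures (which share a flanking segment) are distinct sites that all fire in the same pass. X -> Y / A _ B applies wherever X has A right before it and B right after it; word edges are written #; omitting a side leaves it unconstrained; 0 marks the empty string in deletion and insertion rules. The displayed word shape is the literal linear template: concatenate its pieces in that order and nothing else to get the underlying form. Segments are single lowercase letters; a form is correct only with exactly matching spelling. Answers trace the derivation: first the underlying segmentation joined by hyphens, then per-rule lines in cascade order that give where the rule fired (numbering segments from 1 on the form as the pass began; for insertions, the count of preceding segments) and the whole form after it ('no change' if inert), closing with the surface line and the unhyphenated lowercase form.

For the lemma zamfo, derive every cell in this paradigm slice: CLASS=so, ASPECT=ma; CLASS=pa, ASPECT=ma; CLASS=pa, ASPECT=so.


cell CLASS=so, ASPECT=ma:
underlying: nf-zamfo-na
1. p -> b, s -> z / _ Z: no change
2. f -> v, k -> g, p -> b, s -> z / _ Z: fires at position(s) 2: nvzamfona
surface: nvzamfona

cell CLASS=pa, ASPECT=ma:
underlying: nf-zamfo-gu
1. p -> b, s -> z / _ Z: no change
2. f -> v, k -> g, p -> b, s -> z / _ Z: fires at position(s) 2: nvzamfogu
surface: nvzamfogu

cell CLASS=pa, ASPECT=so:
underlying: p-zamfo-gu
1. p -> b, s -> z / _ Z: fires at position(s) 1: bzamfogu
2. f -> v, k -> g, p -> b, s -> z / _ Z: no change
surface: bzamfogu
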